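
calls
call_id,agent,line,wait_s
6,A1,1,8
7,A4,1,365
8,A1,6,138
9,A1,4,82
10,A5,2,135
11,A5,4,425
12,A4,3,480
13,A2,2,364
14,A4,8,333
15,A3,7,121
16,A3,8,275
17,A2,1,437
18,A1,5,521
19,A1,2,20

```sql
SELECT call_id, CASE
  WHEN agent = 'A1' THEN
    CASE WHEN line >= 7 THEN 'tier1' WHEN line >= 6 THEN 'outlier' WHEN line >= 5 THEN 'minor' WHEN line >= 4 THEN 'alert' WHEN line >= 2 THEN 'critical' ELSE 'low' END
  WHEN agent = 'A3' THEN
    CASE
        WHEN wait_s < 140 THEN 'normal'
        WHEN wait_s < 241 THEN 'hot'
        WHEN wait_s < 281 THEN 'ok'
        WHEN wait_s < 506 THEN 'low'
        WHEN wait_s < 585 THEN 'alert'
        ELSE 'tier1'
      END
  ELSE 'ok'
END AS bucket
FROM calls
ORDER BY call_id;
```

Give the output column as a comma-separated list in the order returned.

call_id=6: agent='A1' → inner[ELSE] → low
call_id=7: agent='A4' → outer ELSE → ok
call_id=8: agent='A1' → inner[line >= 6] → outlier
call_id=9: agent='A1' → inner[line >= 4] → alert
call_id=10: agent='A5' → outer ELSE → ok
call_id=11: agent='A5' → outer ELSE → ok
call_id=12: agent='A4' → outer ELSE → ok
call_id=13: agent='A2' → outer ELSE → ok
call_id=14: agent='A4' → outer ELSE → ok
call_id=15: agent='A3' → inner[wait_s < 140] → normal
call_id=16: agent='A3' → inner[wait_s < 281] → ok
call_id=17: agent='A2' → outer ELSE → ok
call_id=18: agent='A1' → inner[line >= 5] → minor
call_id=19: agent='A1' → inner[line >= 2] → critical

low, ok, outlier, alert, ok, ok, ok, ok, ok, normal, ok, ok, minor, critical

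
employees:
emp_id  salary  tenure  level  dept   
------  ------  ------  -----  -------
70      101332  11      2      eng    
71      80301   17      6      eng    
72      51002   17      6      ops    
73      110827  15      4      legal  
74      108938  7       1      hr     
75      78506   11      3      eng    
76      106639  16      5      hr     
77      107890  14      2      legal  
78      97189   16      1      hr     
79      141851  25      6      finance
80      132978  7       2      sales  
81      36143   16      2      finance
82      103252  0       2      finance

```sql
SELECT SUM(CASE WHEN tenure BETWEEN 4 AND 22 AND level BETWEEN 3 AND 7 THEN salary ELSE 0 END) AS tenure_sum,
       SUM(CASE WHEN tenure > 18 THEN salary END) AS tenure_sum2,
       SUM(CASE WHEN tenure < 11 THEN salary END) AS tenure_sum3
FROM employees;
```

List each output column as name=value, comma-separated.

[tenure_sum: tenure BETWEEN 4 AND 22 AND level BETWEEN 3 AND 7]
emp_id=70: ✗
emp_id=71: ✓ → 80301
emp_id=72: ✓ → 51002
emp_id=73: ✓ → 110827
emp_id=74: ✗
emp_id=75: ✓ → 78506
emp_id=76: ✓ → 106639
emp_id=77: ✗
emp_id=78: ✗
emp_id=79: ✗
emp_id=80: ✗
emp_id=81: ✗
emp_id=82: ✗
tenure_sum = 80301 + 51002 + 110827 + 78506 + 106639 = 427275
—
[tenure_sum2: tenure > 18]
emp_id=70: ✗
emp_id=71: ✗
emp_id=72: ✗
emp_id=73: ✗
emp_id=74: ✗
emp_id=75: ✗
emp_id=76: ✗
emp_id=77: ✗
emp_id=78: ✗
emp_id=79: ✓ → 141851
emp_id=80: ✗
emp_id=81: ✗
emp_id=82: ✗
tenure_sum2 = 141851
—
[tenure_sum3: tenure < 11]
emp_id=70: ✗
emp_id=71: ✗
emp_id=72: ✗
emp_id=73: ✗
emp_id=74: ✓ → 108938
emp_id=75: ✗
emp_id=76: ✗
emp_id=77: ✗
emp_id=78: ✗
emp_id=79: ✗
emp_id=80: ✓ → 132978
emp_id=81: ✗
emp_id=82: ✓ → 103252
tenure_sum3 = 108938 + 132978 + 103252 = 345168

tenure_sum=427275, tenure_sum2=141851, tenure_sum3=345168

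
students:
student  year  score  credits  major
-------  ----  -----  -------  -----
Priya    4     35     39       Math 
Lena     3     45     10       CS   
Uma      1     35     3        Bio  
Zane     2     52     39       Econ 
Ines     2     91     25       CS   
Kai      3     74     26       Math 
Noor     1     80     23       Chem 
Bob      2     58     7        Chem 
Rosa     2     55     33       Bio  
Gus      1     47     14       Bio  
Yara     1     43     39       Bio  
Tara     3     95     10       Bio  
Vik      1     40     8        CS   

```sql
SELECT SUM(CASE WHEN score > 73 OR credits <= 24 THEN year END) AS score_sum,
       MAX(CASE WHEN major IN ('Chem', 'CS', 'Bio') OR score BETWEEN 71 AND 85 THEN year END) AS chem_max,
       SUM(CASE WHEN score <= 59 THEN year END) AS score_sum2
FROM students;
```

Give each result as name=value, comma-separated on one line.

[score_sum: score > 73 OR credits <= 24]
student=Priya: ✗
student=Lena: ✓ → 3
student=Uma: ✓ → 1
student=Zane: ✗
student=Ines: ✓ → 2
student=Kai: ✓ → 3
student=Noor: ✓ → 1
student=Bob: ✓ → 2
student=Rosa: ✗
student=Gus: ✓ → 1
student=Yara: ✗
student=Tara: ✓ → 3
student=Vik: ✓ → 1
score_sum = 3 + 1 + 2 + 3 + 1 + 2 + 1 + 3 + 1 = 17
—
[chem_max: major IN ('Chem', 'CS', 'Bio') OR score BETWEEN 71 AND 85]
student=Priya: ✗
student=Lena: ✓ → 3
student=Uma: ✓ → 1
student=Zane: ✗
student=Ines: ✓ → 2
student=Kai: ✓ → 3
student=Noor: ✓ → 1
student=Bob: ✓ → 2
student=Rosa: ✓ → 2
student=Gus: ✓ → 1
student=Yara: ✓ → 1
student=Tara: ✓ → 3
student=Vik: ✓ → 1
chem_max = MAX(3, 1, 2, 3, 1, 2, 2, 1, 1, 3, 1) = 3
—
[score_sum2: score <= 59]
student=Priya: ✓ → 4
student=Lena: ✓ → 3
student=Uma: ✓ → 1
student=Zane: ✓ → 2
student=Ines: ✗
student=Kai: ✗
student=Noor: ✗
student=Bob: ✓ → 2
student=Rosa: ✓ → 2
student=Gus: ✓ → 1
student=Yara: ✓ → 1
student=Tara: ✗
student=Vik: ✓ → 1
score_sum2 = 4 + 3 + 1 + 2 + 2 + 2 + 1 + 1 + 1 = 17

score_sum=17, chem_max=3, score_sum2=17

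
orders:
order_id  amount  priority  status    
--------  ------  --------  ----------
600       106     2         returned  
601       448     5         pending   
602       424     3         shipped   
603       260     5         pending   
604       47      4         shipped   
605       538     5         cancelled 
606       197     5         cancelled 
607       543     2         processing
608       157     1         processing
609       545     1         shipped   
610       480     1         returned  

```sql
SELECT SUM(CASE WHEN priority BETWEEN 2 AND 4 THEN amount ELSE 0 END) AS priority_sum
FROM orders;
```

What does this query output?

1120

order_id=600: ✓ → 106
order_id=601: ✗
order_id=602: ✓ → 424
order_id=603: ✗
order_id=604: ✓ → 47
order_id=605: ✗
order_id=606: ✗
order_id=607: ✓ → 543
order_id=608: ✗
order_id=609: ✗
order_id=610: ✗
priority_sum = 106 + 424 + 47 + 543 = 1120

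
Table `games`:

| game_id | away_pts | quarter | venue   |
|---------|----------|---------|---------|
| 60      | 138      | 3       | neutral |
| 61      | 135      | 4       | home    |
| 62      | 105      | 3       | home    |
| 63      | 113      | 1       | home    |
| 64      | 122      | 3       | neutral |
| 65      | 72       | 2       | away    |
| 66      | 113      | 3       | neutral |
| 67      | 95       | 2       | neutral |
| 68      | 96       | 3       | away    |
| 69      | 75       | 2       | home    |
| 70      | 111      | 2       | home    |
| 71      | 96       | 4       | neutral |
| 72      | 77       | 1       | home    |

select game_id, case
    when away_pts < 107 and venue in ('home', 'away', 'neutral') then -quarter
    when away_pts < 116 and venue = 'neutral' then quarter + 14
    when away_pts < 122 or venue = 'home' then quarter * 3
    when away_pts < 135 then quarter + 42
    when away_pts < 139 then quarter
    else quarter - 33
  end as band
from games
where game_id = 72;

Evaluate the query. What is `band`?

-1

game_id = 72: away_pts=77, quarter=1, venue=home.
away_pts < 107 and venue in ('home', 'away', 'neutral') → true → -1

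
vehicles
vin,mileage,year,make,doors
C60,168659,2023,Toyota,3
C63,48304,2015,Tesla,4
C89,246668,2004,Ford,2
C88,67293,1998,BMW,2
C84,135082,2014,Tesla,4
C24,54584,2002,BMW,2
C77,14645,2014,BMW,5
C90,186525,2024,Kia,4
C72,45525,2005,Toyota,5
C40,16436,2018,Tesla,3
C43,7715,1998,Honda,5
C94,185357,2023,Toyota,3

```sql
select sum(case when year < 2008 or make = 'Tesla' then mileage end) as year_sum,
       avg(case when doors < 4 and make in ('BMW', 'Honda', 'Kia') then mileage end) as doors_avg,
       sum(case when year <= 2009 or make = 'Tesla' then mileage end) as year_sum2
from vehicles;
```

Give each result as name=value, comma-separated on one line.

year_sum=621607, doors_avg=60938.5, year_sum2=621607

[year_sum: year < 2008 or make = 'Tesla']
vin=C60: ✗
vin=C63: ✓ → 48304
vin=C89: ✓ → 246668
vin=C88: ✓ → 67293
vin=C84: ✓ → 135082
vin=C24: ✓ → 54584
vin=C77: ✗
vin=C90: ✗
vin=C72: ✓ → 45525
vin=C40: ✓ → 16436
vin=C43: ✓ → 7715
vin=C94: ✗
year_sum = 48304 + 246668 + 67293 + 135082 + 54584 + 45525 + 16436 + 7715 = 621607
—
[doors_avg: doors < 4 and make in ('BMW', 'Honda', 'Kia')]
vin=C60: ✗
vin=C63: ✗
vin=C89: ✗
vin=C88: ✓ → 67293
vin=C84: ✗
vin=C24: ✓ → 54584
vin=C77: ✗
vin=C90: ✗
vin=C72: ✗
vin=C40: ✗
vin=C43: ✗
vin=C94: ✗
doors_avg = (67293 + 54584) / 2 = 60938.5
—
[year_sum2: year <= 2009 or make = 'Tesla']
vin=C60: ✗
vin=C63: ✓ → 48304
vin=C89: ✓ → 246668
vin=C88: ✓ → 67293
vin=C84: ✓ → 135082
vin=C24: ✓ → 54584
vin=C77: ✗
vin=C90: ✗
vin=C72: ✓ → 45525
vin=C40: ✓ → 16436
vin=C43: ✓ → 7715
vin=C94: ✗
year_sum2 = 48304 + 246668 + 67293 + 135082 + 54584 + 45525 + 16436 + 7715 = 621607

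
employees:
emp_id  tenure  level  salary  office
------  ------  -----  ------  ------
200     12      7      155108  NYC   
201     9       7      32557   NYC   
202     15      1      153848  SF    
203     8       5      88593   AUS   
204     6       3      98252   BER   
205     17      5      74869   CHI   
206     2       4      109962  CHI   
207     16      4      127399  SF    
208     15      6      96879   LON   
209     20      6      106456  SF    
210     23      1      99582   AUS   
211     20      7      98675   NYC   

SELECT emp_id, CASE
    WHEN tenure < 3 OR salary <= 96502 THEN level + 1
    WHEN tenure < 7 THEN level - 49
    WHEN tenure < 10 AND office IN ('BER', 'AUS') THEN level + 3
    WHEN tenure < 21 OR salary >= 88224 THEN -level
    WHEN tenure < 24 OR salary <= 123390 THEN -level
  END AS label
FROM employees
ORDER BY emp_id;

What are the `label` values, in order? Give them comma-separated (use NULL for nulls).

-7, 8, -1, 6, -46, 6, 5, -4, -6, -6, -1, -7

emp_id=200: tenure < 21 OR salary >= 88224 → -7
emp_id=201: tenure < 3 OR salary <= 96502 → 8
emp_id=202: tenure < 21 OR salary >= 88224 → -1
emp_id=203: tenure < 3 OR salary <= 96502 → 6
emp_id=204: tenure < 7 → -46
emp_id=205: tenure < 3 OR salary <= 96502 → 6
emp_id=206: tenure < 3 OR salary <= 96502 → 5
emp_id=207: tenure < 21 OR salary >= 88224 → -4
emp_id=208: tenure < 21 OR salary >= 88224 → -6
emp_id=209: tenure < 21 OR salary >= 88224 → -6
emp_id=210: tenure < 21 OR salary >= 88224 → -1
emp_id=211: tenure < 21 OR salary >= 88224 → -7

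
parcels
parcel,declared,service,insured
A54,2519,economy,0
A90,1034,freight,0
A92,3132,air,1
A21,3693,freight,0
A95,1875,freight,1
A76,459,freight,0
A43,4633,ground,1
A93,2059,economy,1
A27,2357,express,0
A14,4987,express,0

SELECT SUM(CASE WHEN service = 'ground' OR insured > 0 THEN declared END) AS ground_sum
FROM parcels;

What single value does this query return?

11699

parcel=A54: ✗
parcel=A90: ✗
parcel=A92: ✓ → 3132
parcel=A21: ✗
parcel=A95: ✓ → 1875
parcel=A76: ✗
parcel=A43: ✓ → 4633
parcel=A93: ✓ → 2059
parcel=A27: ✗
parcel=A14: ✗
ground_sum = 3132 + 1875 + 4633 + 2059 = 11699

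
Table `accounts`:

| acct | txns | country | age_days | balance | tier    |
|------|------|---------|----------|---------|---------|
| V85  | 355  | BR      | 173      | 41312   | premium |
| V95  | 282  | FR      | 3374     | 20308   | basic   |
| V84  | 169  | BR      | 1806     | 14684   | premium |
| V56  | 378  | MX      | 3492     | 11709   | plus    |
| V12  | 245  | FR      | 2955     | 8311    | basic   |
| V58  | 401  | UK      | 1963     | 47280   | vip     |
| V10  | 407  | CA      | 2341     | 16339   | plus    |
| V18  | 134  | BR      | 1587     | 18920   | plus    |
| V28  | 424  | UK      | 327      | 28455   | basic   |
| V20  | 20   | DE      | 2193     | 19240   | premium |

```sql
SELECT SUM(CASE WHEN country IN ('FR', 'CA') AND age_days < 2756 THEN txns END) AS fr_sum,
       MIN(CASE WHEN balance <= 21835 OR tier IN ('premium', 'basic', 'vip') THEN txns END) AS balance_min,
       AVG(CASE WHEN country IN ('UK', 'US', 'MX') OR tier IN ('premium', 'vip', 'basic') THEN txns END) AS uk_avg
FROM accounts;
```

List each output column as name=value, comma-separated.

fr_sum=407, balance_min=20, uk_avg=284.25

[fr_sum: country IN ('FR', 'CA') AND age_days < 2756]
acct=V85: ✗
acct=V95: ✗
acct=V84: ✗
acct=V56: ✗
acct=V12: ✗
acct=V58: ✗
acct=V10: ✓ → 407
acct=V18: ✗
acct=V28: ✗
acct=V20: ✗
fr_sum = 407
—
[balance_min: balance <= 21835 OR tier IN ('premium', 'basic', 'vip')]
acct=V85: ✓ → 355
acct=V95: ✓ → 282
acct=V84: ✓ → 169
acct=V56: ✓ → 378
acct=V12: ✓ → 245
acct=V58: ✓ → 401
acct=V10: ✓ → 407
acct=V18: ✓ → 134
acct=V28: ✓ → 424
acct=V20: ✓ → 20
balance_min = MIN(355, 282, 169, 378, 245, 401, 407, 134, 424, 20) = 20
—
[uk_avg: country IN ('UK', 'US', 'MX') OR tier IN ('premium', 'vip', 'basic')]
acct=V85: ✓ → 355
acct=V95: ✓ → 282
acct=V84: ✓ → 169
acct=V56: ✓ → 378
acct=V12: ✓ → 245
acct=V58: ✓ → 401
acct=V10: ✗
acct=V18: ✗
acct=V28: ✓ → 424
acct=V20: ✓ → 20
uk_avg = (355 + 282 + 169 + 378 + 245 + 401 + 424 + 20) / 8 = 284.25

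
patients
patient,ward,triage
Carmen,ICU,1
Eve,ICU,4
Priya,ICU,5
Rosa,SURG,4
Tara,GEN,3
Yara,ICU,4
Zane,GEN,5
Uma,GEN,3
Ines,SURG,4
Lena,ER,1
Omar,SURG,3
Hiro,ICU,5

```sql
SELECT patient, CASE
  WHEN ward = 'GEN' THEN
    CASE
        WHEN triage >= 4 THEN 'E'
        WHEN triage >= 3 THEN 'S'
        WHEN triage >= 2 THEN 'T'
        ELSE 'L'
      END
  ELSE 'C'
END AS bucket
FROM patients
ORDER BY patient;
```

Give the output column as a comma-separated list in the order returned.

patient=Carmen: ward='ICU' → outer ELSE → C
patient=Eve: ward='ICU' → outer ELSE → C
patient=Hiro: ward='ICU' → outer ELSE → C
patient=Ines: ward='SURG' → outer ELSE → C
patient=Lena: ward='ER' → outer ELSE → C
patient=Omar: ward='SURG' → outer ELSE → C
patient=Priya: ward='ICU' → outer ELSE → C
patient=Rosa: ward='SURG' → outer ELSE → C
patient=Tara: ward='GEN' → inner[triage >= 3] → S
patient=Uma: ward='GEN' → inner[triage >= 3] → S
patient=Yara: ward='ICU' → outer ELSE → C
patient=Zane: ward='GEN' → inner[triage >= 4] → E

C, C, C, C, C, C, C, C, S, S, C, E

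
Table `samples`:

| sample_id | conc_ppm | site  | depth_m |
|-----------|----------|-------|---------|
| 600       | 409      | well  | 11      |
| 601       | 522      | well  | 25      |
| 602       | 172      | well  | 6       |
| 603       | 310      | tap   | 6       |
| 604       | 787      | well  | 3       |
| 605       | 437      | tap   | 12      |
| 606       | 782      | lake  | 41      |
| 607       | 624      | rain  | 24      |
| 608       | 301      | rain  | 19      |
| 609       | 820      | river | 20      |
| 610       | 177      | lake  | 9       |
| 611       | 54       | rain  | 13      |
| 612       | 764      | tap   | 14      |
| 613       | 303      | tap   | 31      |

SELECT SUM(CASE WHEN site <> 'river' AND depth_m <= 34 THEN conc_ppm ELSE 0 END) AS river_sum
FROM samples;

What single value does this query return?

4860

sample_id=600: ✓ → 409
sample_id=601: ✓ → 522
sample_id=602: ✓ → 172
sample_id=603: ✓ → 310
sample_id=604: ✓ → 787
sample_id=605: ✓ → 437
sample_id=606: ✗
sample_id=607: ✓ → 624
sample_id=608: ✓ → 301
sample_id=609: ✗
sample_id=610: ✓ → 177
sample_id=611: ✓ → 54
sample_id=612: ✓ → 764
sample_id=613: ✓ → 303
river_sum = 409 + 522 + 172 + 310 + 787 + 437 + 624 + 301 + 177 + 54 + 764 + 303 = 4860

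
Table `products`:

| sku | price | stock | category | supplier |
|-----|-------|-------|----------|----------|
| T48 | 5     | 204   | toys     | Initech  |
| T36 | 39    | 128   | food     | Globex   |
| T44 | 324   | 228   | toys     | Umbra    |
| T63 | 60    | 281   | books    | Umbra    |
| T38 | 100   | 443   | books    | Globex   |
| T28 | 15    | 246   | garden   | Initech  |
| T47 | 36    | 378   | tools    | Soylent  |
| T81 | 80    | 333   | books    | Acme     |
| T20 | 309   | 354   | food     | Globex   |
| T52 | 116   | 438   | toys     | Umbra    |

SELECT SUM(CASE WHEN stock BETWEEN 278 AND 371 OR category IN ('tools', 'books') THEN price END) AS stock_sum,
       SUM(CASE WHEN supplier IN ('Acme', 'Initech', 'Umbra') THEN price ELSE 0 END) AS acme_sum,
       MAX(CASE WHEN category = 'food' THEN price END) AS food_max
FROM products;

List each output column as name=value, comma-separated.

stock_sum=585, acme_sum=600, food_max=309

[stock_sum: stock BETWEEN 278 AND 371 OR category IN ('tools', 'books')]
sku=T48: ✗
sku=T36: ✗
sku=T44: ✗
sku=T63: ✓ → 60
sku=T38: ✓ → 100
sku=T28: ✗
sku=T47: ✓ → 36
sku=T81: ✓ → 80
sku=T20: ✓ → 309
sku=T52: ✗
stock_sum = 60 + 100 + 36 + 80 + 309 = 585
—
[acme_sum: supplier IN ('Acme', 'Initech', 'Umbra')]
sku=T48: ✓ → 5
sku=T36: ✗
sku=T44: ✓ → 324
sku=T63: ✓ → 60
sku=T38: ✗
sku=T28: ✓ → 15
sku=T47: ✗
sku=T81: ✓ → 80
sku=T20: ✗
sku=T52: ✓ → 116
acme_sum = 5 + 324 + 60 + 15 + 80 + 116 = 600
—
[food_max: category = 'food']
sku=T48: ✗
sku=T36: ✓ → 39
sku=T44: ✗
sku=T63: ✗
sku=T38: ✗
sku=T28: ✗
sku=T47: ✗
sku=T81: ✗
sku=T20: ✓ → 309
sku=T52: ✗
food_max = MAX(39, 309) = 309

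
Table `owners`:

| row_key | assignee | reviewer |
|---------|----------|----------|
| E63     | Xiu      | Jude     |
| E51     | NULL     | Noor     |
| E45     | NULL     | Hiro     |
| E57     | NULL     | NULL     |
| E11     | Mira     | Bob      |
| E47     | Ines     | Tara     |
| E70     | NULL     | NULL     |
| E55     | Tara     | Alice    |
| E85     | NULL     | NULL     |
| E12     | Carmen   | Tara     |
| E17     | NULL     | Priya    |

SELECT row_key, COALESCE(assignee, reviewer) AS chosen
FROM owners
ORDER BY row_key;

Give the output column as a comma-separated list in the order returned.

row_key=E11: assignee=Mira → Mira
row_key=E12: assignee=Carmen → Carmen
row_key=E17: assignee=NULL, reviewer=Priya → Priya
row_key=E45: assignee=NULL, reviewer=Hiro → Hiro
row_key=E47: assignee=Ines → Ines
row_key=E51: assignee=NULL, reviewer=Noor → Noor
row_key=E55: assignee=Tara → Tara
row_key=E57: assignee=NULL, reviewer=NULL (all NULL) → NULL
row_key=E63: assignee=Xiu → Xiu
row_key=E70: assignee=NULL, reviewer=NULL (all NULL) → NULL
row_key=E85: assignee=NULL, reviewer=NULL (all NULL) → NULL

Mira, Carmen, Priya, Hiro, Ines, Noor, Tara, NULL, Xiu, NULL, NULL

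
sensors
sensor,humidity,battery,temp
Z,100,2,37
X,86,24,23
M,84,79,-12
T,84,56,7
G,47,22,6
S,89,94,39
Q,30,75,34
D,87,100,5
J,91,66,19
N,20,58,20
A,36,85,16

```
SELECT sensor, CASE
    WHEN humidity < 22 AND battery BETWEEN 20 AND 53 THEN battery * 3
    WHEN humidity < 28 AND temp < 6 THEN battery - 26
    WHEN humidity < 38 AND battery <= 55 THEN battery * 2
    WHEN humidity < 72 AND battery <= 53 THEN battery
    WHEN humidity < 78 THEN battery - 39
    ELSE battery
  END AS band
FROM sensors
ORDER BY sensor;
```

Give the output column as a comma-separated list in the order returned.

46, 100, 22, 66, 79, 19, 36, 94, 56, 24, 2

sensor=A: humidity < 78 → 46
sensor=D: ELSE → 100
sensor=G: humidity < 72 AND battery <= 53 → 22
sensor=J: ELSE → 66
sensor=M: ELSE → 79
sensor=N: humidity < 78 → 19
sensor=Q: humidity < 78 → 36
sensor=S: ELSE → 94
sensor=T: ELSE → 56
sensor=X: ELSE → 24
sensor=Z: ELSE → 2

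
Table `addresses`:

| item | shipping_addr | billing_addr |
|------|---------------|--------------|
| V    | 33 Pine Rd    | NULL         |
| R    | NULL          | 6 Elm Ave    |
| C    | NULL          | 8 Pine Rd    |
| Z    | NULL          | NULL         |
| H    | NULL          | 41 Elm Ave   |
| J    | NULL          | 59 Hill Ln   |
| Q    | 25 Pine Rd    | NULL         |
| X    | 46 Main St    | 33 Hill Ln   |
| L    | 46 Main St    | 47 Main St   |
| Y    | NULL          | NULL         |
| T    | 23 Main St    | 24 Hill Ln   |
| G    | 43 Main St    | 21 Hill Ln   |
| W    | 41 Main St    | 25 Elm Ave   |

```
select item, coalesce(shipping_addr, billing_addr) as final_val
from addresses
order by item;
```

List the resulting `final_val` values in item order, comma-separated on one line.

item=C: shipping_addr=NULL, billing_addr=8 Pine Rd → 8 Pine Rd
item=G: shipping_addr=43 Main St → 43 Main St
item=H: shipping_addr=NULL, billing_addr=41 Elm Ave → 41 Elm Ave
item=J: shipping_addr=NULL, billing_addr=59 Hill Ln → 59 Hill Ln
item=L: shipping_addr=46 Main St → 46 Main St
item=Q: shipping_addr=25 Pine Rd → 25 Pine Rd
item=R: shipping_addr=NULL, billing_addr=6 Elm Ave → 6 Elm Ave
item=T: shipping_addr=23 Main St → 23 Main St
item=V: shipping_addr=33 Pine Rd → 33 Pine Rd
item=W: shipping_addr=41 Main St → 41 Main St
item=X: shipping_addr=46 Main St → 46 Main St
item=Y: shipping_addr=NULL, billing_addr=NULL (all NULL) → NULL
item=Z: shipping_addr=NULL, billing_addr=NULL (all NULL) → NULL

8 Pine Rd, 43 Main St, 41 Elm Ave, 59 Hill Ln, 46 Main St, 25 Pine Rd, 6 Elm Ave, 23 Main St, 33 Pine Rd, 41 Main St, 46 Main St, NULL, NULL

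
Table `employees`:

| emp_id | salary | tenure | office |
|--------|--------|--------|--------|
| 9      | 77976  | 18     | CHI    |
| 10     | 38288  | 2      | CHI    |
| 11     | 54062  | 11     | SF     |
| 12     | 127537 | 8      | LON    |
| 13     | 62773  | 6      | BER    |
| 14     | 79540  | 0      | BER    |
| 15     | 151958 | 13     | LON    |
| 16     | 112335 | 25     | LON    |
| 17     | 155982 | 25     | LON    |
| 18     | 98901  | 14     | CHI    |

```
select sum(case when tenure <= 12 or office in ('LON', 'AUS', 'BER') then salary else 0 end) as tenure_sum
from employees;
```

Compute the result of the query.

emp_id=9: ✗
emp_id=10: ✓ → 38288
emp_id=11: ✓ → 54062
emp_id=12: ✓ → 127537
emp_id=13: ✓ → 62773
emp_id=14: ✓ → 79540
emp_id=15: ✓ → 151958
emp_id=16: ✓ → 112335
emp_id=17: ✓ → 155982
emp_id=18: ✗
tenure_sum = 38288 + 54062 + 127537 + 62773 + 79540 + 151958 + 112335 + 155982 = 782475

782475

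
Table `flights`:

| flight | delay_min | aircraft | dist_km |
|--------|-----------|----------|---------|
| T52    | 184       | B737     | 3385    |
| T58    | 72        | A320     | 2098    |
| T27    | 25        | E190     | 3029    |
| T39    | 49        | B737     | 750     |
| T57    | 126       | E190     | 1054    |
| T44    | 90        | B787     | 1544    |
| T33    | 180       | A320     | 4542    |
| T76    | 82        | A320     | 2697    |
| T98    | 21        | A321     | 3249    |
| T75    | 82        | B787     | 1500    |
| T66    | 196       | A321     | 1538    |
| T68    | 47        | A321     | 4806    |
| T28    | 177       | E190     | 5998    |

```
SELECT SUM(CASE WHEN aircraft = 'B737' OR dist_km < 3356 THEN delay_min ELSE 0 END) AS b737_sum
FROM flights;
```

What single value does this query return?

927

flight=T52: ✓ → 184
flight=T58: ✓ → 72
flight=T27: ✓ → 25
flight=T39: ✓ → 49
flight=T57: ✓ → 126
flight=T44: ✓ → 90
flight=T33: ✗
flight=T76: ✓ → 82
flight=T98: ✓ → 21
flight=T75: ✓ → 82
flight=T66: ✓ → 196
flight=T68: ✗
flight=T28: ✗
b737_sum = 184 + 72 + 25 + 49 + 126 + 90 + 82 + 21 + 82 + 196 = 927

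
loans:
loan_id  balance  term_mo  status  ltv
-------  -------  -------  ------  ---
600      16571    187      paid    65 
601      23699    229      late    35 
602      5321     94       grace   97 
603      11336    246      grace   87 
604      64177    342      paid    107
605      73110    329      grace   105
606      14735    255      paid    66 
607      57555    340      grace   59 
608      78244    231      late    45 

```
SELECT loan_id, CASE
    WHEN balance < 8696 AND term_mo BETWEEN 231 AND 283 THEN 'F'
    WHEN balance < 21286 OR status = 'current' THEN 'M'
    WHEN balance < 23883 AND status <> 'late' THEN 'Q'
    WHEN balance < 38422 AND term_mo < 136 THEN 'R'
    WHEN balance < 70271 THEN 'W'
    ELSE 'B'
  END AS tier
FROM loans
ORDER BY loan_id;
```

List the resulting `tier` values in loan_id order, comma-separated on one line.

loan_id=600: balance < 21286 OR status = 'current' → M
loan_id=601: balance < 70271 → W
loan_id=602: balance < 21286 OR status = 'current' → M
loan_id=603: balance < 21286 OR status = 'current' → M
loan_id=604: balance < 70271 → W
loan_id=605: ELSE → B
loan_id=606: balance < 21286 OR status = 'current' → M
loan_id=607: balance < 70271 → W
loan_id=608: ELSE → B

M, W, M, M, W, B, M, W, B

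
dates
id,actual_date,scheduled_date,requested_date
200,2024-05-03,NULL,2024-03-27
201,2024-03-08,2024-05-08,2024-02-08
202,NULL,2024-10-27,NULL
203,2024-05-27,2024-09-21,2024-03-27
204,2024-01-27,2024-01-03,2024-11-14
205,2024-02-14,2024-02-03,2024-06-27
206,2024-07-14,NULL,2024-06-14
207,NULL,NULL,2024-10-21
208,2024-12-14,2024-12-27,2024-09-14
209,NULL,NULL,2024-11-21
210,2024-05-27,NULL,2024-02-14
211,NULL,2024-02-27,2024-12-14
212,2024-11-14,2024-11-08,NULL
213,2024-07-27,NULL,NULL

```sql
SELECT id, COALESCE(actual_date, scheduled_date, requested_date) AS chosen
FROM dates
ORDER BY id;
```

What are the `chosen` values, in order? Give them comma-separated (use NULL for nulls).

id=200: actual_date=2024-05-03 → 2024-05-03
id=201: actual_date=2024-03-08 → 2024-03-08
id=202: actual_date=NULL, scheduled_date=2024-10-27 → 2024-10-27
id=203: actual_date=2024-05-27 → 2024-05-27
id=204: actual_date=2024-01-27 → 2024-01-27
id=205: actual_date=2024-02-14 → 2024-02-14
id=206: actual_date=2024-07-14 → 2024-07-14
id=207: actual_date=NULL, scheduled_date=NULL, requested_date=2024-10-21 → 2024-10-21
id=208: actual_date=2024-12-14 → 2024-12-14
id=209: actual_date=NULL, scheduled_date=NULL, requested_date=2024-11-21 → 2024-11-21
id=210: actual_date=2024-05-27 → 2024-05-27
id=211: actual_date=NULL, scheduled_date=2024-02-27 → 2024-02-27
id=212: actual_date=2024-11-14 → 2024-11-14
id=213: actual_date=2024-07-27 → 2024-07-27

2024-05-03, 2024-03-08, 2024-10-27, 2024-05-27, 2024-01-27, 2024-02-14, 2024-07-14, 2024-10-21, 2024-12-14, 2024-11-21, 2024-05-27, 2024-02-27, 2024-11-14, 2024-07-27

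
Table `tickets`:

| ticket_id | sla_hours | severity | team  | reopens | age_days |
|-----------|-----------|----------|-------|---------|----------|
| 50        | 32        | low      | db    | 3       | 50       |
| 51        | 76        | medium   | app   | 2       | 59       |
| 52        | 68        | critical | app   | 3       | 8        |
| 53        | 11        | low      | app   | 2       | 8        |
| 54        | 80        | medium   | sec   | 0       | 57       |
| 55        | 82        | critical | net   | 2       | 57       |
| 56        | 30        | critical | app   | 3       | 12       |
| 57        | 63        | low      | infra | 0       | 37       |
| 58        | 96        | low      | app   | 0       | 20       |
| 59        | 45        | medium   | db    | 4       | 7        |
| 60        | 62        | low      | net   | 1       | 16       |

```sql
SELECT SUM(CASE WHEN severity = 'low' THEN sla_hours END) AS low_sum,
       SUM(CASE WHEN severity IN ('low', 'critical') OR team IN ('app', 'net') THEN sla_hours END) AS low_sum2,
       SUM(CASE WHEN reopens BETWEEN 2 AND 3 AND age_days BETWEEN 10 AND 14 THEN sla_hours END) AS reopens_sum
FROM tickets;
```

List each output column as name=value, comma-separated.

low_sum=264, low_sum2=520, reopens_sum=30

[low_sum: severity = 'low']
ticket_id=50: ✓ → 32
ticket_id=51: ✗
ticket_id=52: ✗
ticket_id=53: ✓ → 11
ticket_id=54: ✗
ticket_id=55: ✗
ticket_id=56: ✗
ticket_id=57: ✓ → 63
ticket_id=58: ✓ → 96
ticket_id=59: ✗
ticket_id=60: ✓ → 62
low_sum = 32 + 11 + 63 + 96 + 62 = 264
—
[low_sum2: severity IN ('low', 'critical') OR team IN ('app', 'net')]
ticket_id=50: ✓ → 32
ticket_id=51: ✓ → 76
ticket_id=52: ✓ → 68
ticket_id=53: ✓ → 11
ticket_id=54: ✗
ticket_id=55: ✓ → 82
ticket_id=56: ✓ → 30
ticket_id=57: ✓ → 63
ticket_id=58: ✓ → 96
ticket_id=59: ✗
ticket_id=60: ✓ → 62
low_sum2 = 32 + 76 + 68 + 11 + 82 + 30 + 63 + 96 + 62 = 520
—
[reopens_sum: reopens BETWEEN 2 AND 3 AND age_days BETWEEN 10 AND 14]
ticket_id=50: ✗
ticket_id=51: ✗
ticket_id=52: ✗
ticket_id=53: ✗
ticket_id=54: ✗
ticket_id=55: ✗
ticket_id=56: ✓ → 30
ticket_id=57: ✗
ticket_id=58: ✗
ticket_id=59: ✗
ticket_id=60: ✗
reopens_sum = 30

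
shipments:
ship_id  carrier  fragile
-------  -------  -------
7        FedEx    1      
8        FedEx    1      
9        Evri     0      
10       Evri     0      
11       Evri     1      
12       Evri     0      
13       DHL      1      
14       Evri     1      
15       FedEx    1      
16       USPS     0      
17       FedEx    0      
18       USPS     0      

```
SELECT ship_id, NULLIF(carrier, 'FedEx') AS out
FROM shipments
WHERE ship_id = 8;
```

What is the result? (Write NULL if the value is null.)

ship_id = 8: carrier=FedEx, fragile=1.
carrier=FedEx vs FedEx: equal → NULL

NULL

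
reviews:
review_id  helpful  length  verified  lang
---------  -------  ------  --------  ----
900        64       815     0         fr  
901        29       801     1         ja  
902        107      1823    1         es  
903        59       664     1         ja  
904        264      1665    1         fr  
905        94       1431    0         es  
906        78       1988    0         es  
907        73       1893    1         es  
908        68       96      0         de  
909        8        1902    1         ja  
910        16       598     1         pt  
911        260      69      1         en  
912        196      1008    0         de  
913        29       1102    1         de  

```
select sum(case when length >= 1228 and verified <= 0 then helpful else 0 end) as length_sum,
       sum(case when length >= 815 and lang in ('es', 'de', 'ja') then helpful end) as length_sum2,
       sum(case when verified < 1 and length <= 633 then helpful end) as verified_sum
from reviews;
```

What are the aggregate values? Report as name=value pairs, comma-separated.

[length_sum: length >= 1228 and verified <= 0]
review_id=900: ✗
review_id=901: ✗
review_id=902: ✗
review_id=903: ✗
review_id=904: ✗
review_id=905: ✓ → 94
review_id=906: ✓ → 78
review_id=907: ✗
review_id=908: ✗
review_id=909: ✗
review_id=910: ✗
review_id=911: ✗
review_id=912: ✗
review_id=913: ✗
length_sum = 94 + 78 = 172
—
[length_sum2: length >= 815 and lang in ('es', 'de', 'ja')]
review_id=900: ✗
review_id=901: ✗
review_id=902: ✓ → 107
review_id=903: ✗
review_id=904: ✗
review_id=905: ✓ → 94
review_id=906: ✓ → 78
review_id=907: ✓ → 73
review_id=908: ✗
review_id=909: ✓ → 8
review_id=910: ✗
review_id=911: ✗
review_id=912: ✓ → 196
review_id=913: ✓ → 29
length_sum2 = 107 + 94 + 78 + 73 + 8 + 196 + 29 = 585
—
[verified_sum: verified < 1 and length <= 633]
review_id=900: ✗
review_id=901: ✗
review_id=902: ✗
review_id=903: ✗
review_id=904: ✗
review_id=905: ✗
review_id=906: ✗
review_id=907: ✗
review_id=908: ✓ → 68
review_id=909: ✗
review_id=910: ✗
review_id=911: ✗
review_id=912: ✗
review_id=913: ✗
verified_sum = 68

length_sum=172, length_sum2=585, verified_sum=68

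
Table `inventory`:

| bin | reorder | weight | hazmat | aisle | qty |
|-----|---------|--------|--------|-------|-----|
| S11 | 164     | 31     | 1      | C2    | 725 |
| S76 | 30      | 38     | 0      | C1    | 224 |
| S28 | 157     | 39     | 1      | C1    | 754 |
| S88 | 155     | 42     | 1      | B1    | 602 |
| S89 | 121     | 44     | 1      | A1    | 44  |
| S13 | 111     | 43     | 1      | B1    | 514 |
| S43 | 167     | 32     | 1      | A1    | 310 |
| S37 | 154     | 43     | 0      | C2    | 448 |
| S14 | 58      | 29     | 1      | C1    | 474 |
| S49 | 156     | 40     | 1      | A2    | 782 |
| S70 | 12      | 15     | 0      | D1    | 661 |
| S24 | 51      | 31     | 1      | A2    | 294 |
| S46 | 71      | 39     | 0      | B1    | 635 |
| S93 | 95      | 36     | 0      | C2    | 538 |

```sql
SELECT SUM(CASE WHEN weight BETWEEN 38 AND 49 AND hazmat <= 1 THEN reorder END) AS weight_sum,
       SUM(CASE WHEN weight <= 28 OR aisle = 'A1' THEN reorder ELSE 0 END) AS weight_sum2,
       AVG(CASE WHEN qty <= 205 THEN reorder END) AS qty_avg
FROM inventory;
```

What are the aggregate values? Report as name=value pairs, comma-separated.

weight_sum=955, weight_sum2=300, qty_avg=121

[weight_sum: weight BETWEEN 38 AND 49 AND hazmat <= 1]
bin=S11: ✗
bin=S76: ✓ → 30
bin=S28: ✓ → 157
bin=S88: ✓ → 155
bin=S89: ✓ → 121
bin=S13: ✓ → 111
bin=S43: ✗
bin=S37: ✓ → 154
bin=S14: ✗
bin=S49: ✓ → 156
bin=S70: ✗
bin=S24: ✗
bin=S46: ✓ → 71
bin=S93: ✗
weight_sum = 30 + 157 + 155 + 121 + 111 + 154 + 156 + 71 = 955
—
[weight_sum2: weight <= 28 OR aisle = 'A1']
bin=S11: ✗
bin=S76: ✗
bin=S28: ✗
bin=S88: ✗
bin=S89: ✓ → 121
bin=S13: ✗
bin=S43: ✓ → 167
bin=S37: ✗
bin=S14: ✗
bin=S49: ✗
bin=S70: ✓ → 12
bin=S24: ✗
bin=S46: ✗
bin=S93: ✗
weight_sum2 = 121 + 167 + 12 = 300
—
[qty_avg: qty <= 205]
bin=S11: ✗
bin=S76: ✗
bin=S28: ✗
bin=S88: ✗
bin=S89: ✓ → 121
bin=S13: ✗
bin=S43: ✗
bin=S37: ✗
bin=S14: ✗
bin=S49: ✗
bin=S70: ✗
bin=S24: ✗
bin=S46: ✗
bin=S93: ✗
qty_avg = 121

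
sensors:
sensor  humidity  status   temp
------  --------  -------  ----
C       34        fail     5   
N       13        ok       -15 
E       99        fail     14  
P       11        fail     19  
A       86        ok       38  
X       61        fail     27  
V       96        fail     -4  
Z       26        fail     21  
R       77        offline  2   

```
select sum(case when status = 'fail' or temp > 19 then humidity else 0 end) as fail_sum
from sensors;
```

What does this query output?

413

sensor=C: ✓ → 34
sensor=N: ✗
sensor=E: ✓ → 99
sensor=P: ✓ → 11
sensor=A: ✓ → 86
sensor=X: ✓ → 61
sensor=V: ✓ → 96
sensor=Z: ✓ → 26
sensor=R: ✗
fail_sum = 34 + 99 + 11 + 86 + 61 + 96 + 26 = 413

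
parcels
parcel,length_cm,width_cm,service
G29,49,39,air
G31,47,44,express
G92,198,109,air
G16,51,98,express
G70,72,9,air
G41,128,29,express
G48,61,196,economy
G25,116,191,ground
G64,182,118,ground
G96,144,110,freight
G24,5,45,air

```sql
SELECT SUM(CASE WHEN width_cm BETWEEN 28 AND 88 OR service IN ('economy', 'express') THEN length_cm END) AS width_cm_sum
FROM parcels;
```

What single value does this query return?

parcel=G29: ✓ → 49
parcel=G31: ✓ → 47
parcel=G92: ✗
parcel=G16: ✓ → 51
parcel=G70: ✗
parcel=G41: ✓ → 128
parcel=G48: ✓ → 61
parcel=G25: ✗
parcel=G64: ✗
parcel=G96: ✗
parcel=G24: ✓ → 5
width_cm_sum = 49 + 47 + 51 + 128 + 61 + 5 = 341

341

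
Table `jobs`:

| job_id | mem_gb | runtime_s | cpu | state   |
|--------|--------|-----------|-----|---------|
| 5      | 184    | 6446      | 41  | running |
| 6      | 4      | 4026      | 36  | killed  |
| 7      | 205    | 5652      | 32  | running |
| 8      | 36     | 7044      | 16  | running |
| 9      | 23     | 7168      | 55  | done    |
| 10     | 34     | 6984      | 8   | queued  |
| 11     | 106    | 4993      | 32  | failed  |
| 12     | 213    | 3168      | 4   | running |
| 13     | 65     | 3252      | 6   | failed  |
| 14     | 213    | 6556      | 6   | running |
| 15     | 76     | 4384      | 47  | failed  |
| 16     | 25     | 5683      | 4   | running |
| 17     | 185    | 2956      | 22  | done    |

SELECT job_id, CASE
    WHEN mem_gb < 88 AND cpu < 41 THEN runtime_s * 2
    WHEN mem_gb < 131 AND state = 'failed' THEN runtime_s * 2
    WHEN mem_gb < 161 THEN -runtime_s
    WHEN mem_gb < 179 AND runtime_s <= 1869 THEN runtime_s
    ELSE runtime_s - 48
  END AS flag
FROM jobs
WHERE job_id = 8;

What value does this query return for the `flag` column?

job_id = 8: mem_gb=36, runtime_s=7044, cpu=16, state=running.
mem_gb < 88 AND cpu < 41 → true → 14088

14088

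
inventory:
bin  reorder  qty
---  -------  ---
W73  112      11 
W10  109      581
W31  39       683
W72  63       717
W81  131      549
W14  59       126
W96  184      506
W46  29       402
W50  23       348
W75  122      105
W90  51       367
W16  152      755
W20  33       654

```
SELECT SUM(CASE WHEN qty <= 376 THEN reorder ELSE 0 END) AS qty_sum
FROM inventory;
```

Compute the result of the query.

bin=W73: ✓ → 112
bin=W10: ✗
bin=W31: ✗
bin=W72: ✗
bin=W81: ✗
bin=W14: ✓ → 59
bin=W96: ✗
bin=W46: ✗
bin=W50: ✓ → 23
bin=W75: ✓ → 122
bin=W90: ✓ → 51
bin=W16: ✗
bin=W20: ✗
qty_sum = 112 + 59 + 23 + 122 + 51 = 367

367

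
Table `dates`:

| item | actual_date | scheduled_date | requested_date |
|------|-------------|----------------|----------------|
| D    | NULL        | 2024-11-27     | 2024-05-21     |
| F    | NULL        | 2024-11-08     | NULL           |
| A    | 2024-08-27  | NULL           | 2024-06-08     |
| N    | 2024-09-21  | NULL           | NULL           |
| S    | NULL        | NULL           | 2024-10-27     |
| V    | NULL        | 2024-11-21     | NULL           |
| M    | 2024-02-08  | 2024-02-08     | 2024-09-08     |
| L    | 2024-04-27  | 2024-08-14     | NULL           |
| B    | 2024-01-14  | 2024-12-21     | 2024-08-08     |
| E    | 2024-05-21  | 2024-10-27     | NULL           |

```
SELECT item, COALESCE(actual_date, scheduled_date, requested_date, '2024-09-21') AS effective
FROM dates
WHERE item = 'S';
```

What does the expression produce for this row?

2024-10-27

item = S: actual_date=NULL, scheduled_date=NULL, requested_date=2024-10-27.
actual_date=NULL, scheduled_date=NULL, requested_date=2024-10-27 → 2024-10-27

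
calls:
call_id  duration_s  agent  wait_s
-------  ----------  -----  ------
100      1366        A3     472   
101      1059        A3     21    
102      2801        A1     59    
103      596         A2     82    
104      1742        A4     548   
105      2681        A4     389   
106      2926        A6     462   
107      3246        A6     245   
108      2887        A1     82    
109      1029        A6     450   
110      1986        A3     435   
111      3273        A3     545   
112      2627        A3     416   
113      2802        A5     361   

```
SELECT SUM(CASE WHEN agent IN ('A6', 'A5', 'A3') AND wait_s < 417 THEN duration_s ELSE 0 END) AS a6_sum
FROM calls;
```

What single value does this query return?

9734

call_id=100: ✗
call_id=101: ✓ → 1059
call_id=102: ✗
call_id=103: ✗
call_id=104: ✗
call_id=105: ✗
call_id=106: ✗
call_id=107: ✓ → 3246
call_id=108: ✗
call_id=109: ✗
call_id=110: ✗
call_id=111: ✗
call_id=112: ✓ → 2627
call_id=113: ✓ → 2802
a6_sum = 1059 + 3246 + 2627 + 2802 = 9734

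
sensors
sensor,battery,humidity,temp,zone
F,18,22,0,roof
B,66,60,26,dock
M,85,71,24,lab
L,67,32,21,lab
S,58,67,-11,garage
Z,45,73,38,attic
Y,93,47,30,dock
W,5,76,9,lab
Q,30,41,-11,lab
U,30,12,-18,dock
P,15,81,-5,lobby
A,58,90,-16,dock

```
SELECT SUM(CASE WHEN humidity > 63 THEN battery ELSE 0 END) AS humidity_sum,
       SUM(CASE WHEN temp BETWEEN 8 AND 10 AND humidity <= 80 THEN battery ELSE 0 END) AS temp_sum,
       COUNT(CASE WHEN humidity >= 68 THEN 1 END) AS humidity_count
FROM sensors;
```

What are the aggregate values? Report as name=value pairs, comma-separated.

[humidity_sum: humidity > 63]
sensor=F: ✗
sensor=B: ✗
sensor=M: ✓ → 85
sensor=L: ✗
sensor=S: ✓ → 58
sensor=Z: ✓ → 45
sensor=Y: ✗
sensor=W: ✓ → 5
sensor=Q: ✗
sensor=U: ✗
sensor=P: ✓ → 15
sensor=A: ✓ → 58
humidity_sum = 85 + 58 + 45 + 5 + 15 + 58 = 266
—
[temp_sum: temp BETWEEN 8 AND 10 AND humidity <= 80]
sensor=F: ✗
sensor=B: ✗
sensor=M: ✗
sensor=L: ✗
sensor=S: ✗
sensor=Z: ✗
sensor=Y: ✗
sensor=W: ✓ → 5
sensor=Q: ✗
sensor=U: ✗
sensor=P: ✗
sensor=A: ✗
temp_sum = 5
—
[humidity_count: humidity >= 68]
sensor=F: ✗
sensor=B: ✗
sensor=M: ✓ → 1
sensor=L: ✗
sensor=S: ✗
sensor=Z: ✓ → 1
sensor=Y: ✗
sensor=W: ✓ → 1
sensor=Q: ✗
sensor=U: ✗
sensor=P: ✓ → 1
sensor=A: ✓ → 1
humidity_count = COUNT(1, 1, 1, 1, 1) = 5

humidity_sum=266, temp_sum=5, humidity_count=5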